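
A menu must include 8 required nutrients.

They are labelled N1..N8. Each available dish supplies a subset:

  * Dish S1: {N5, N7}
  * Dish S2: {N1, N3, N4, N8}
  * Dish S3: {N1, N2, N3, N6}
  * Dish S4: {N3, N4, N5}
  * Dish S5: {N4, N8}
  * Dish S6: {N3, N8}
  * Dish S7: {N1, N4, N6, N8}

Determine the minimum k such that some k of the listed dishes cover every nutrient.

S1 and S3 and S7 together: S1 ∪ S3 ∪ S7 = {N1, N2, N3, N4, N5, N6, N7, N8} — every nutrient is covered.
Only S3 contains N2, so S3 is forced; the remaining 4 nutrients need at least 2 more dishes (each remaining dish adds at most 2) — so at least 3 dishes are needed, and 3 is optimal.

3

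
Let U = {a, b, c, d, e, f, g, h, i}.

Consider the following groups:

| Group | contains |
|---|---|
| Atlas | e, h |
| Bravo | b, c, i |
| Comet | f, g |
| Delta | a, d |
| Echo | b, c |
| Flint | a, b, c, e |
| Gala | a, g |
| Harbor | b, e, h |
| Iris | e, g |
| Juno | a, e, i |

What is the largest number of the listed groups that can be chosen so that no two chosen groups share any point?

4

Atlas, Comet, Delta, Echo are pairwise disjoint (Atlas={e,h}; Comet={f,g}; Delta={a,d}; Echo={b,c}).
Every remaining group overlaps one of these, and no 5 of the listed groups are pairwise disjoint, so 4 is the maximum.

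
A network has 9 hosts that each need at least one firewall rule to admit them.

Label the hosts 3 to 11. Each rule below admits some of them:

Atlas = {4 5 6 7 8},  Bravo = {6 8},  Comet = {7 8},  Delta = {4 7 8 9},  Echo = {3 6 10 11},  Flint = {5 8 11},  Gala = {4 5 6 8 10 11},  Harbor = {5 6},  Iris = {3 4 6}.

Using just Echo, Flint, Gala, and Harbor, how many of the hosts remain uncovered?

Union of Echo, Flint, Gala, Harbor = {3, 4, 5, 6, 8, 10, 11}.
Not covered: 7, 9 — 2 hosts.

2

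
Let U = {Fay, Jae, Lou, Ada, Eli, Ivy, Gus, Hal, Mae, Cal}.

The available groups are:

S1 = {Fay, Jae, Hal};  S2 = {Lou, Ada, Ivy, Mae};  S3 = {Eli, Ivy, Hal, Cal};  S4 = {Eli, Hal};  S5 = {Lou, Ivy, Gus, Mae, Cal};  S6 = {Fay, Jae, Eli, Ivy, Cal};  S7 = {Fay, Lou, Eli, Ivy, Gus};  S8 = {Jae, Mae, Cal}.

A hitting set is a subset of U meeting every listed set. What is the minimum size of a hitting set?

3

H = {Jae, Ivy, Hal} meets every group (each contains at least one member of H), and |H| = 3.
No choice of 2 items meets every group, so 3 is the minimum.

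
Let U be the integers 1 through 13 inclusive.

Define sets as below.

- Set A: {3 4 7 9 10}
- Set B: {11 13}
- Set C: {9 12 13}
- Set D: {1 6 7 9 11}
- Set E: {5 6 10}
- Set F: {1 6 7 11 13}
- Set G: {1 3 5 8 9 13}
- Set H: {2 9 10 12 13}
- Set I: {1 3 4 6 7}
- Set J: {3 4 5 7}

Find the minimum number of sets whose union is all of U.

B and G and H and I together: B ∪ G ∪ H ∪ I = {1, 2, 3, 4, 5, 6, 7, 8, 9, 10, 11, 12, 13} — every item is covered.
Only G contains 8, so G is forced; the remaining 7 items need at least 3 more sets (each remaining set adds at most 3) — so at least 4 sets are needed, and 4 is optimal.

4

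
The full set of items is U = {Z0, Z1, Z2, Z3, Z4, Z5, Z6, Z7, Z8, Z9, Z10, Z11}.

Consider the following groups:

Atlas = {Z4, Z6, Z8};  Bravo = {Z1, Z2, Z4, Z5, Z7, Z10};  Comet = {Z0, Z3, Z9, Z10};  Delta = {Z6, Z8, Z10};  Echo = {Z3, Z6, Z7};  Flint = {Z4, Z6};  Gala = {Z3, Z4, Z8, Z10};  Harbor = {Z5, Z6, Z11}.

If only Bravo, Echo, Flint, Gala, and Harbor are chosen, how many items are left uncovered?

Union of Bravo, Echo, Flint, Gala, Harbor = {Z1, Z2, Z3, Z4, Z5, Z6, Z7, Z8, Z10, Z11}.
Not covered: Z0, Z9 — 2 items.

2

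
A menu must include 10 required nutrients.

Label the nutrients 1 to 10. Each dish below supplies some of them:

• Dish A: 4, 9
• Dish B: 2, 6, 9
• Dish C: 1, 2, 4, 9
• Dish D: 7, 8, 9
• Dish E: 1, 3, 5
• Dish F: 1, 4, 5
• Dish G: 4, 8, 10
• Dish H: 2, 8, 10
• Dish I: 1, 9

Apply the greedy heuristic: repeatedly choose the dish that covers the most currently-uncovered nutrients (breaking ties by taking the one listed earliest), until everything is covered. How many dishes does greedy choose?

5

Greedy: pick C (covers 4 new) → pick D (covers 2 new) → pick E (covers 2 new) → pick B (covers 1 new) → pick G (covers 1 new). Total picks: 5.
(The true minimum cover uses only 4 dishes, so greedy is not optimal here.)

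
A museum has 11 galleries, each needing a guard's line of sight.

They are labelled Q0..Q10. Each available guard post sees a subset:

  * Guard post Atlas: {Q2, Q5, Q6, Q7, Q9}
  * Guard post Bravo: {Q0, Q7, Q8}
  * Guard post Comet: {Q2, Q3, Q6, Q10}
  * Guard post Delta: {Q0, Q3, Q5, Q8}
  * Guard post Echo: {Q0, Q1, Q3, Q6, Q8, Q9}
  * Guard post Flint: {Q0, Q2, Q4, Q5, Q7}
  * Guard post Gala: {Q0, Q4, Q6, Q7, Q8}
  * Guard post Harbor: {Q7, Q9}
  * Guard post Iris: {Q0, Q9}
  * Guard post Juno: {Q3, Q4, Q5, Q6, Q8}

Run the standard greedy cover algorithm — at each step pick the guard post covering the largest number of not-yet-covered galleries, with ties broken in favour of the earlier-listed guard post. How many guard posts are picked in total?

Greedy: pick Echo (covers 6 new) → pick Flint (covers 4 new) → pick Comet (covers 1 new). Total picks: 3.

3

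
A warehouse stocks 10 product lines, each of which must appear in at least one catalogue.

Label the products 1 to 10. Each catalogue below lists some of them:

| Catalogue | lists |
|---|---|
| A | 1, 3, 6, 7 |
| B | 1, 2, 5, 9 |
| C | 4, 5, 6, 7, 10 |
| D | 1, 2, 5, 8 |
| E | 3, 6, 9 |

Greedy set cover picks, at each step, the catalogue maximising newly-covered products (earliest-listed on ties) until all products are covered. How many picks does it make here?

4

Greedy: pick C (covers 5 new) → pick B (covers 3 new) → pick A (covers 1 new) → pick D (covers 1 new). Total picks: 4.
(The true minimum cover uses only 3 catalogues, so greedy is not optimal here.)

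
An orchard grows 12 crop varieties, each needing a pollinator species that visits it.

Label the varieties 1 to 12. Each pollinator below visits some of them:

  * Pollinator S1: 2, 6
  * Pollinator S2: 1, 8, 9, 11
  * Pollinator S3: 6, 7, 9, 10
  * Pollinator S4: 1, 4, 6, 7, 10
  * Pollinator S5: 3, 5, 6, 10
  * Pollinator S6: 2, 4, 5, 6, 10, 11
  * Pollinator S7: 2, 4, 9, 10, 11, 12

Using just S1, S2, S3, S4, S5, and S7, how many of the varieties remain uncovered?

0

Union of S1, S2, S3, S4, S5, S7 = {1, 2, 3, 4, 5, 6, 7, 8, 9, 10, 11, 12} — that's every variety, so 0 are uncovered.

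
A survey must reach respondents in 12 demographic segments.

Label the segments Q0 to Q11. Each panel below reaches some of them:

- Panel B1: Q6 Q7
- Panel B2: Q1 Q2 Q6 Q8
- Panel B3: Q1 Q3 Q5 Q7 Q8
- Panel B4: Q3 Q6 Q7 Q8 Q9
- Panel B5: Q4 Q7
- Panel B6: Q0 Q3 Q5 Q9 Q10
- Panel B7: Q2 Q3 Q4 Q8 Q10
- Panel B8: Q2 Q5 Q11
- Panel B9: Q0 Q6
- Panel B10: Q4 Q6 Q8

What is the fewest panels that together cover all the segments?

4

B2 and B5 and B6 and B8 together: B2 ∪ B5 ∪ B6 ∪ B8 = {Q0, Q1, Q2, Q3, Q4, Q5, Q6, Q7, Q8, Q9, Q10, Q11} — every segment is covered.
No 3 of the 10 panels cover everything (all 120 combinations miss at least one segment), so 4 is optimal.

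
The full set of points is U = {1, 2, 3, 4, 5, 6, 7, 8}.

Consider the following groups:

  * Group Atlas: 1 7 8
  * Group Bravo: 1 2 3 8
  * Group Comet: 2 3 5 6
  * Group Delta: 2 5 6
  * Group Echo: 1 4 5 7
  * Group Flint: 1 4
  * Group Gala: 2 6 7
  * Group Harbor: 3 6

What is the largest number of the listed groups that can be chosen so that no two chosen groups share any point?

2

Echo, Harbor are pairwise disjoint (Echo={1,4,5,7}; Harbor={3,6}).
Every remaining group overlaps one of these, and no 3 of the listed groups are pairwise disjoint, so 2 is the maximum.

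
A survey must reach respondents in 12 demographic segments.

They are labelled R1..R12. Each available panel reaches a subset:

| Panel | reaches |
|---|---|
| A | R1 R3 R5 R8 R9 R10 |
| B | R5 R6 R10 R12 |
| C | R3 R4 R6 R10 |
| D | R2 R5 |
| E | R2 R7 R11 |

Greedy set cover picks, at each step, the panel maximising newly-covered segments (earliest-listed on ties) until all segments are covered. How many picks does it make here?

Greedy: pick A (covers 6 new) → pick E (covers 3 new) → pick B (covers 2 new) → pick C (covers 1 new). Total picks: 4.

4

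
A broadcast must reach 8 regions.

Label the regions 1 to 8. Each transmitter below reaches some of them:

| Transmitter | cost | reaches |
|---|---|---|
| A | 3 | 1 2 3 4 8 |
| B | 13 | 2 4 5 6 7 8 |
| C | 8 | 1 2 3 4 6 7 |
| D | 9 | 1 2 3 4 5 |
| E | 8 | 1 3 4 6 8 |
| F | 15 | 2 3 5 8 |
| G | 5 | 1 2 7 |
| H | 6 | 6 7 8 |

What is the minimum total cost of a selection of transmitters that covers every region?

15

D, H together cover every region (D ∪ H = {1, 2, 3, 4, 5, 6, 7, 8}); total cost 9 + 6 = 15.
The greedy pick A, H, D costs 18; no covering selection beats 15.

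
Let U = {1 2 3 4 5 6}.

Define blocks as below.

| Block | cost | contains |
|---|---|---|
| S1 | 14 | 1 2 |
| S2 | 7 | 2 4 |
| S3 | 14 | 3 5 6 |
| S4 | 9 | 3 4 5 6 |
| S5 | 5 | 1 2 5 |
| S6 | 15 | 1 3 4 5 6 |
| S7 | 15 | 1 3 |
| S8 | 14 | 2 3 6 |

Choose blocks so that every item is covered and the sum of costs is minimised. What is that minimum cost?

S4, S5 together cover every item (S4 ∪ S5 = {1, 2, 3, 4, 5, 6}); total cost 9 + 5 = 14.
No covering selection has total cost below 14.

14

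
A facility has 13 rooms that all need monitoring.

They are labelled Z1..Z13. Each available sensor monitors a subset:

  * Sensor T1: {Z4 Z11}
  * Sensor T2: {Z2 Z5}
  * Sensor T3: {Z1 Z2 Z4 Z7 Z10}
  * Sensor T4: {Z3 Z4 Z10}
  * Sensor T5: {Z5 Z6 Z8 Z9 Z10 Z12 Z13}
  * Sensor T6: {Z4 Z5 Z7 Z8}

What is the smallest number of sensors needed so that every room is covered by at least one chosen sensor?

T1 and T3 and T4 and T5 together: T1 ∪ T3 ∪ T4 ∪ T5 = {Z1, Z2, Z3, Z4, Z5, Z6, Z7, Z8, Z9, Z10, Z11, Z12, Z13} — every room is covered.
No 3 of the 6 sensors cover everything (all 20 combinations miss at least one room), so 4 is optimal.

4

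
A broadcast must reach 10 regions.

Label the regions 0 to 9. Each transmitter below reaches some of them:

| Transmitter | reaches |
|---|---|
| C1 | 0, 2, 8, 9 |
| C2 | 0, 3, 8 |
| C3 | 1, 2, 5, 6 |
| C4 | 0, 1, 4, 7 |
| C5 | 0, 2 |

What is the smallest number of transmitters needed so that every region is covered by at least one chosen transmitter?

4

C1 and C2 and C3 and C4 together: C1 ∪ C2 ∪ C3 ∪ C4 = {0, 1, 2, 3, 4, 5, 6, 7, 8, 9} — every region is covered.
No 3 of the 5 transmitters cover everything (all 10 combinations miss at least one region), so 4 is optimal.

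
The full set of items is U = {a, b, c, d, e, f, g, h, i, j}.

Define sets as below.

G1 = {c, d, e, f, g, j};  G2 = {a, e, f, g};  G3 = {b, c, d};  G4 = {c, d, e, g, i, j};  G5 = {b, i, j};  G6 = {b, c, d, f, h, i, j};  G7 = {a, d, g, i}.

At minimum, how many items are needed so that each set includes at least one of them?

2

The 2 items {b, g} hit every set.
The sets G2, G3 are pairwise disjoint, so any hitting set needs a separate item for each — at least 2. Hence 2 is optimal.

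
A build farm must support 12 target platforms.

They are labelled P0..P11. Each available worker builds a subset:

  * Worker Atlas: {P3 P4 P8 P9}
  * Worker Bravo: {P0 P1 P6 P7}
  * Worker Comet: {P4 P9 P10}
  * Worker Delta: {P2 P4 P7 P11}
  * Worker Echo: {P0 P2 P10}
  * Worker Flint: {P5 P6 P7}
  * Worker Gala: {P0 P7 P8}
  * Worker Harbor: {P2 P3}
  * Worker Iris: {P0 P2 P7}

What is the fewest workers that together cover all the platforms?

Take {Atlas, Bravo, Comet, Delta, Flint}. Their union is {P0, P1, P2, P3, P4, P5, P6, P7, P8, P9, P10, P11}, which is all 12 platforms.
No 4 of the 9 workers cover everything (all 126 combinations miss at least one platform), so 5 is optimal.

5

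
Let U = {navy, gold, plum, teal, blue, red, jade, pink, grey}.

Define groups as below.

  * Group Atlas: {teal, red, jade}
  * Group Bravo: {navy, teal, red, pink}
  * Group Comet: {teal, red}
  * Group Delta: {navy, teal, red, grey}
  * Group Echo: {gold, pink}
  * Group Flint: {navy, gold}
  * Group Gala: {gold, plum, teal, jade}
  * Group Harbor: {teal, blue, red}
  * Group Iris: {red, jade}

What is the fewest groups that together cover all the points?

Bravo and Delta and Gala and Harbor together: Bravo ∪ Delta ∪ Gala ∪ Harbor = {navy, gold, plum, teal, blue, red, jade, pink, grey} — every point is covered.
No 3 of the 9 groups cover everything (all 84 combinations miss at least one point), so 4 is optimal.

4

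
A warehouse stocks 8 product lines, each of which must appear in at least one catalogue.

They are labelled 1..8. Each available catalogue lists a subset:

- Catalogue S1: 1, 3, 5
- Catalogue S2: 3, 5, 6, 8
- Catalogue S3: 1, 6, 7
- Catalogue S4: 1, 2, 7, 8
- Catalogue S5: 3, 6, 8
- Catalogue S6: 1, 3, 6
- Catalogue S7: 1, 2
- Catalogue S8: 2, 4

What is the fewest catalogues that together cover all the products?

Take {S2, S3, S8}. Their union is {1, 2, 3, 4, 5, 6, 7, 8}, which is all 8 products.
Only S8 contains 4, so S8 is forced; the remaining 6 products need at least 2 more catalogues (each remaining catalogue adds at most 4) — so at least 3 catalogues are needed, and 3 is optimal.

3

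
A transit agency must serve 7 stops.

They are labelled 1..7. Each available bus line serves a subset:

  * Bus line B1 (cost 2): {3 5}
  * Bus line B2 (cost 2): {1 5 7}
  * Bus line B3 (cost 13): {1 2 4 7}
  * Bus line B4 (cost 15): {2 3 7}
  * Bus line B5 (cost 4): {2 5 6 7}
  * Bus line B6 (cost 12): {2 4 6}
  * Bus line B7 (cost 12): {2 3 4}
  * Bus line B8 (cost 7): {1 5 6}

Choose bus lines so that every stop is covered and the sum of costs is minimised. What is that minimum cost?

B1, B2, B6 together cover every stop (B1 ∪ B2 ∪ B6 = {1, 2, 3, 4, 5, 6, 7}); total cost 2 + 2 + 12 = 16.
The greedy pick B2, B1, B5, B6 costs 20; no covering selection beats 16.

16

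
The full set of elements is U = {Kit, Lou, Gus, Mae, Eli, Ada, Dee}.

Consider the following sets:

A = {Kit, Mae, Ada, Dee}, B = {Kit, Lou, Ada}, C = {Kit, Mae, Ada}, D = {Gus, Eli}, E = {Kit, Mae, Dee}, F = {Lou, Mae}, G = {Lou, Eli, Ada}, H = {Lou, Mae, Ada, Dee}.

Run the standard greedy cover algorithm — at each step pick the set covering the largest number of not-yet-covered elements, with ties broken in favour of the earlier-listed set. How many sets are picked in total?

Greedy: pick A (covers 4 new) → pick D (covers 2 new) → pick B (covers 1 new). Total picks: 3.

3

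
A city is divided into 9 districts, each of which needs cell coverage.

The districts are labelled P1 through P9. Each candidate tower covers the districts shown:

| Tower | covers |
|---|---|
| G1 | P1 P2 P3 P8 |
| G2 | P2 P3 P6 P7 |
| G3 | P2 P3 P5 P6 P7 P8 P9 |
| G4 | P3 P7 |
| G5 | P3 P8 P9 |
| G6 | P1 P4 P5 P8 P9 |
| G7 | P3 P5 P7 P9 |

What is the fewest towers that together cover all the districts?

G3 and G6 together: G3 ∪ G6 = {P1, P2, P3, P4, P5, P6, P7, P8, P9} — every district is covered.
No single tower has all 9 districts (the largest, G3, has 7), so 2 is optimal.

2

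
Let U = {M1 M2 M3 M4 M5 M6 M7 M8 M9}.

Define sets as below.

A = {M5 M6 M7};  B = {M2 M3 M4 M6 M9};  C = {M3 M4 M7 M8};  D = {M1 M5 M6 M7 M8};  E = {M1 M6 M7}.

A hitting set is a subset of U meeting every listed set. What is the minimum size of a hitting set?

2

H = {M2, M7} meets every set (each contains at least one member of H), and |H| = 2.
No single element lies in every set, so at least 2 are needed and 2 is optimal.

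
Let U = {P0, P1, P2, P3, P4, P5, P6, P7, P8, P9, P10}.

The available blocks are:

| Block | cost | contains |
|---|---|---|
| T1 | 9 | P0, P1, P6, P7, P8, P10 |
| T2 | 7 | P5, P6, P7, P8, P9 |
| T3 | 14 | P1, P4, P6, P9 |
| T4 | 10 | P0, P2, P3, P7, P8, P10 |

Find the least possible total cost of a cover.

31

T2, T3, T4 together cover every element (T2 ∪ T3 ∪ T4 = {P0, P1, P2, P3, P4, P5, P6, P7, P8, P9, P10}); total cost 7 + 14 + 10 = 31.
No covering selection has total cost below 31.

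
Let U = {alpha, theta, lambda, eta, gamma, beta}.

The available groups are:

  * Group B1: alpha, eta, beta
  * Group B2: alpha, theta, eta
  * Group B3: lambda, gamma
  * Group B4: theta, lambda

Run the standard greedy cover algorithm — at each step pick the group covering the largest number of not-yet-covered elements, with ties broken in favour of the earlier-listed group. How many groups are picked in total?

Greedy: pick B1 (covers 3 new) → pick B3 (covers 2 new) → pick B2 (covers 1 new). Total picks: 3.

3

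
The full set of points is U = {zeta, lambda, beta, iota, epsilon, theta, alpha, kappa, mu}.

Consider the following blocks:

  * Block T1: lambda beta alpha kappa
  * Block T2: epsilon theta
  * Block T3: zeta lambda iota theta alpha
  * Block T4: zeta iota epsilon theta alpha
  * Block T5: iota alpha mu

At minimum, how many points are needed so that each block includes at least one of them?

H = {epsilon, alpha} meets every block (each contains at least one member of H), and |H| = 2.
The blocks T2, T5 are pairwise disjoint, so any hitting set needs a separate point for each — at least 2. Hence 2 is optimal.

2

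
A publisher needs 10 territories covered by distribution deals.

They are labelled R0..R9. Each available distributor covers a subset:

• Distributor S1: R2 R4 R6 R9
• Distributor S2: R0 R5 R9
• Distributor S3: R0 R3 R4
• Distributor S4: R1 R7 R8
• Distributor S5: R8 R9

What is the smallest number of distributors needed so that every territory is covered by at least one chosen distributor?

4

Take {S1, S2, S3, S4}. Their union is {R0, R1, R2, R3, R4, R5, R6, R7, R8, R9}, which is all 10 territories.
Only S3 contains R3, so S3 is forced; the remaining 7 territories need at least 3 more distributors (each remaining distributor adds at most 3) — so at least 4 distributors are needed, and 4 is optimal.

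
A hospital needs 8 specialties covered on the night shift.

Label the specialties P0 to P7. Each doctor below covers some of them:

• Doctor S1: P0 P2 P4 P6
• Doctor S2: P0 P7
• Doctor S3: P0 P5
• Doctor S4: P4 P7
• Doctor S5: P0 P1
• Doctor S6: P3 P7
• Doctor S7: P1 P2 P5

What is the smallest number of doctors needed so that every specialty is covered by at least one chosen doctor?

Take {S1, S6, S7}. Their union is {P0, P1, P2, P3, P4, P5, P6, P7}, which is all 8 specialties.
Only S6 contains P3, so S6 is forced; the remaining 6 specialties need at least 2 more doctors (each remaining doctor adds at most 4) — so at least 3 doctors are needed, and 3 is optimal.

3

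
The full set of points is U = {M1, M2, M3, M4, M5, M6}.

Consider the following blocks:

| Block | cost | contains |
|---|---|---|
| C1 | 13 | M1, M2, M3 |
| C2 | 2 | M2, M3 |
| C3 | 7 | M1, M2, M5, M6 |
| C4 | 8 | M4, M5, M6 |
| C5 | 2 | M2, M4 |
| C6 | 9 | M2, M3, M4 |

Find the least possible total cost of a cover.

11

C2, C3, C5 together cover every point (C2 ∪ C3 ∪ C5 = {M1, M2, M3, M4, M5, M6}); total cost 2 + 7 + 2 = 11.
No covering selection has total cost below 11.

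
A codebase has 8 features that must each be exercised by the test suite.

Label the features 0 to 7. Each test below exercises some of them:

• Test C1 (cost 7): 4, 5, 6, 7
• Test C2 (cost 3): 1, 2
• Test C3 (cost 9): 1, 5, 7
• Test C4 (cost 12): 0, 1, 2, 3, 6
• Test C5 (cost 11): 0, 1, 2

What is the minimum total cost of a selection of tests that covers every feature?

19

C1, C4 together cover every feature (C1 ∪ C4 = {0, 1, 2, 3, 4, 5, 6, 7}); total cost 7 + 12 = 19.
The greedy pick C2, C1, C4 costs 22; no covering selection beats 19.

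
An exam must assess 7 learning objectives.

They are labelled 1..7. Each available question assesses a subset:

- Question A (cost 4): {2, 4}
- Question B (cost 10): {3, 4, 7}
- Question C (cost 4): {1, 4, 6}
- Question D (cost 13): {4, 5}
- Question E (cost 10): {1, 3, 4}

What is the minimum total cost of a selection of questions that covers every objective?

A, B, C, D together cover every objective (A ∪ B ∪ C ∪ D = {1, 2, 3, 4, 5, 6, 7}); total cost 4 + 10 + 4 + 13 = 31.
No covering selection has total cost below 31.

31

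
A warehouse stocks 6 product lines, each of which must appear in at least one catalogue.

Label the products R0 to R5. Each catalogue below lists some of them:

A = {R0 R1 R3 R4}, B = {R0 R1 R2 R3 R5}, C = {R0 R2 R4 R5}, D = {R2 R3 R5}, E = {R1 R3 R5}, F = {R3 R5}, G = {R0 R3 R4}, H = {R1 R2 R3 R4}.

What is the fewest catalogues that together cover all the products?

A and D together: A ∪ D = {R0, R1, R2, R3, R4, R5} — every product is covered.
No single catalogue has all 6 products (the largest, B, has 5), so 2 is optimal.

2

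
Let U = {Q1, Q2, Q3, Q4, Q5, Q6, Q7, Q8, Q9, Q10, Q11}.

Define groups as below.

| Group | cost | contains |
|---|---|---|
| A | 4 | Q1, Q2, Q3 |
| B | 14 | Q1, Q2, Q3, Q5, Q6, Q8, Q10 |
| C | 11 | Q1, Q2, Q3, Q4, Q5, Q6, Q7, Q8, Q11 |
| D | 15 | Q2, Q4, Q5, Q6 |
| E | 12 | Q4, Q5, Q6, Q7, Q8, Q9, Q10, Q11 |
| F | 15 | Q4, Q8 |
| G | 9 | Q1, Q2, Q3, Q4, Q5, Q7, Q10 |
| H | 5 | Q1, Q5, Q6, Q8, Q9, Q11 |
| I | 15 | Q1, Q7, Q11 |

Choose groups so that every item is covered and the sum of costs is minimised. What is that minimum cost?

14

G, H together cover every item (G ∪ H = {Q1, Q2, Q3, Q4, Q5, Q6, Q7, Q8, Q9, Q10, Q11}); total cost 9 + 5 = 14.
No covering selection has total cost below 14.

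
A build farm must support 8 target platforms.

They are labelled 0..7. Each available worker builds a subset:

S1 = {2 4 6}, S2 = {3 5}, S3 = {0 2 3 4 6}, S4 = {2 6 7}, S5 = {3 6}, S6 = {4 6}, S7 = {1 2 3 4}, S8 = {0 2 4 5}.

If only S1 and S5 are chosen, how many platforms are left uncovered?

4

Union of S1, S5 = {2, 3, 4, 6}.
Not covered: 0, 1, 5, 7 — 4 platforms.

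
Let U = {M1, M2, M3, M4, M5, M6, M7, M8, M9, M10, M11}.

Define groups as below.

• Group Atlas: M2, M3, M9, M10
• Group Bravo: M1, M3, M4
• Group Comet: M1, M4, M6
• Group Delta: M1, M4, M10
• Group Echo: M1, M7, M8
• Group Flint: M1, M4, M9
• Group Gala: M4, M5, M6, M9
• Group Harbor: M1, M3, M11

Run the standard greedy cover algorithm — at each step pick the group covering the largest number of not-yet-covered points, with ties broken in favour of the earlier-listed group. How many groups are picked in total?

5

Greedy: pick Atlas (covers 4 new) → pick Comet (covers 3 new) → pick Echo (covers 2 new) → pick Gala (covers 1 new) → pick Harbor (covers 1 new). Total picks: 5.
(The true minimum cover uses only 4 groups, so greedy is not optimal here.)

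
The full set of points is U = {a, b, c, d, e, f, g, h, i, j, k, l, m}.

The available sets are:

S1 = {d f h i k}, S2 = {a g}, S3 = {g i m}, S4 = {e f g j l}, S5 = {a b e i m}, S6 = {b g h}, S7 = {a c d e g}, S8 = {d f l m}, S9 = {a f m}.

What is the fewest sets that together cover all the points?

4

S1 and S4 and S5 and S7 together: S1 ∪ S4 ∪ S5 ∪ S7 = {a, b, c, d, e, f, g, h, i, j, k, l, m} — every point is covered.
No 3 of the 9 sets cover everything (all 84 combinations miss at least one point), so 4 is optimal.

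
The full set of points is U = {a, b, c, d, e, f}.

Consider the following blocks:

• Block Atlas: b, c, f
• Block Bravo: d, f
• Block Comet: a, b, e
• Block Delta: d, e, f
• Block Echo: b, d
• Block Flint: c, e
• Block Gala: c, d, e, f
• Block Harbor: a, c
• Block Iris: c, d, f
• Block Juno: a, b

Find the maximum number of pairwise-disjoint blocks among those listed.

3

Bravo, Flint, Juno are pairwise disjoint (Bravo={d,f}; Flint={c,e}; Juno={a,b}).
Every remaining block overlaps one of these, and no 4 of the listed blocks are pairwise disjoint, so 3 is the maximum.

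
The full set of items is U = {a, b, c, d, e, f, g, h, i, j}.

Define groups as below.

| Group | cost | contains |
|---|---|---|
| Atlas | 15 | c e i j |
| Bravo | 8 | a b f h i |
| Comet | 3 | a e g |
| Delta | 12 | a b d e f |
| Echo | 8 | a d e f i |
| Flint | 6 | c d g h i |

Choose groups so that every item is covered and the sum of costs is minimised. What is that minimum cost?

29

Atlas, Bravo, Flint together cover every item (Atlas ∪ Bravo ∪ Flint = {a, b, c, d, e, f, g, h, i, j}); total cost 15 + 8 + 6 = 29.
The greedy pick Comet, Flint, Bravo, Atlas costs 32; no covering selection beats 29.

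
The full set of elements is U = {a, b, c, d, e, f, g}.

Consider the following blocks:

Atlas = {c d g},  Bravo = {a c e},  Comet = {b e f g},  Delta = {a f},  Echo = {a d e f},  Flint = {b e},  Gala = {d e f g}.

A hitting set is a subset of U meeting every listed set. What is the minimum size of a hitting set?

Take H = {a, d, e}. Each listed block contains at least one of these, so H is a hitting set of size 3.
The blocks Atlas, Delta, Flint are pairwise disjoint, so any hitting set needs a separate element for each — at least 3. Hence 3 is optimal.

3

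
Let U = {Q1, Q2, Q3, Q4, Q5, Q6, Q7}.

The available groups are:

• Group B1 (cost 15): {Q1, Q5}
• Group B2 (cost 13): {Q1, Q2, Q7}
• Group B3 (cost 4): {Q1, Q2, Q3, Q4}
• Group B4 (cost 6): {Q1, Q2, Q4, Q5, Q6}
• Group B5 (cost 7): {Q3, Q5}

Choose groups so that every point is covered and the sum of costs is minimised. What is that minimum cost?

B2, B3, B4 together cover every point (B2 ∪ B3 ∪ B4 = {Q1, Q2, Q3, Q4, Q5, Q6, Q7}); total cost 13 + 4 + 6 = 23.
No covering selection has total cost below 23.

23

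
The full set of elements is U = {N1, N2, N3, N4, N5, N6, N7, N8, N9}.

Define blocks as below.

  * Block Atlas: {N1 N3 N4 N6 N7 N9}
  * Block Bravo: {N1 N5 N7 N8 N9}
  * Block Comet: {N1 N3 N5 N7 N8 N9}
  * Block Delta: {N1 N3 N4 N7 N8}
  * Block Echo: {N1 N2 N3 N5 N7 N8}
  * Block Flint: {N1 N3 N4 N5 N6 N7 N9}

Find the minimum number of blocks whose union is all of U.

Echo and Flint cover everything between them: the union {N1, N2, N3, N4, N5, N6, N7, N8, N9} is all of U.
No single block has all 9 elements (the largest, Flint, has 7), so 2 is optimal.

2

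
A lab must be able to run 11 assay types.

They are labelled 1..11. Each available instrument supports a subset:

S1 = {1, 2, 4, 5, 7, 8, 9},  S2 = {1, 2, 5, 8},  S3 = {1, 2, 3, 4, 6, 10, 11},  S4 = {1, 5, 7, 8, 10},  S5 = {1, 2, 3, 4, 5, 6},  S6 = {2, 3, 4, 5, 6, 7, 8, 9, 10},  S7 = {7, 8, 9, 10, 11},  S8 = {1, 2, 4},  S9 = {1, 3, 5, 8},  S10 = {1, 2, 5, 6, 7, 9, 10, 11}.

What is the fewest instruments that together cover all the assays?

2

S6 and S10 together: S6 ∪ S10 = {1, 2, 3, 4, 5, 6, 7, 8, 9, 10, 11} — every assay is covered.
No single instrument has all 11 assays (the largest, S6, has 9), so 2 is optimal.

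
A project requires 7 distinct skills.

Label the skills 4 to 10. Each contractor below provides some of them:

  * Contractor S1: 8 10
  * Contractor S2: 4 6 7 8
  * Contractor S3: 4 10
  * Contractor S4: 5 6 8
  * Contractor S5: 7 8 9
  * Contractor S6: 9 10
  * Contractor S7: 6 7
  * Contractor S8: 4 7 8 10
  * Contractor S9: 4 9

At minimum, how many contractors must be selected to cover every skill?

3

Take {S4, S8, S9}. Their union is {4, 5, 6, 7, 8, 9, 10}, which is all 7 skills.
Only S4 contains 5, so S4 is forced; the remaining 4 skills need at least 2 more contractors (each remaining contractor adds at most 3) — so at least 3 contractors are needed, and 3 is optimal.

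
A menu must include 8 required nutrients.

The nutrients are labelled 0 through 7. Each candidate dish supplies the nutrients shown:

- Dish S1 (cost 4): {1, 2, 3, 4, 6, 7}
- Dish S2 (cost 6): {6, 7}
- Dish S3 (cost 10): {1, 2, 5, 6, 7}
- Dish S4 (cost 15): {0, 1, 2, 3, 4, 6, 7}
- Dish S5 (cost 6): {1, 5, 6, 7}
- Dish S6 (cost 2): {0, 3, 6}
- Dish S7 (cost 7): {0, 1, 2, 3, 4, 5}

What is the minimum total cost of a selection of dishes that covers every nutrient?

S1, S7 together cover every nutrient (S1 ∪ S7 = {0, 1, 2, 3, 4, 5, 6, 7}); total cost 4 + 7 = 11.
The greedy pick S1, S6, S5 costs 12; no covering selection beats 11.

11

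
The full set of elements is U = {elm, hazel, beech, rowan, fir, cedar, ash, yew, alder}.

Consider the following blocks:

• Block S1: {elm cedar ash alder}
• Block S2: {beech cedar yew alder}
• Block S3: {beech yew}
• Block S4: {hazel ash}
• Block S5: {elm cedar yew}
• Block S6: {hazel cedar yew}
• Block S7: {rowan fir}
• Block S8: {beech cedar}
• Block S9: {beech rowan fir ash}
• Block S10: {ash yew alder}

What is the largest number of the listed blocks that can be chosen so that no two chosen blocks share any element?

S2, S4, S7 are pairwise disjoint (S2={beech,cedar,yew,alder}; S4={hazel,ash}; S7={rowan,fir}).
Every remaining block overlaps one of these, and no 4 of the listed blocks are pairwise disjoint, so 3 is the maximum.

3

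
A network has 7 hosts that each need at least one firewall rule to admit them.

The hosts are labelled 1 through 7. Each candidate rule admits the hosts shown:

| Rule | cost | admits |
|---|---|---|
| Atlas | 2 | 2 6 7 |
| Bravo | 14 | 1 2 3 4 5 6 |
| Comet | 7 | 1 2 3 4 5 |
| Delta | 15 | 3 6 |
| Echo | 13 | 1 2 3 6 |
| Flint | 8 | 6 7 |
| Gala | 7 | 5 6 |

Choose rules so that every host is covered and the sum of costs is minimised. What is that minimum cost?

Atlas, Comet together cover every host (Atlas ∪ Comet = {1, 2, 3, 4, 5, 6, 7}); total cost 2 + 7 = 9.
No covering selection has total cost below 9.

9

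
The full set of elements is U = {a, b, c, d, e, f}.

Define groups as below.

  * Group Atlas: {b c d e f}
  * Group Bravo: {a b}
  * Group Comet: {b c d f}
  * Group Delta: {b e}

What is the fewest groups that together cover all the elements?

Atlas and Bravo together: Atlas ∪ Bravo = {a, b, c, d, e, f} — every element is covered.
No single group has all 6 elements (the largest, Atlas, has 5), so 2 is optimal.

2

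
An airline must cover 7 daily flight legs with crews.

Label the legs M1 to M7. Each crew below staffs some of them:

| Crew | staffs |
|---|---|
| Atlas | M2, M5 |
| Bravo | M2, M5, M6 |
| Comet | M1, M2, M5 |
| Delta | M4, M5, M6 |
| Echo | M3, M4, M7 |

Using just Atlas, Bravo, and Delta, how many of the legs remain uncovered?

3

Union of Atlas, Bravo, Delta = {M2, M4, M5, M6}.
Not covered: M1, M3, M7 — 3 legs.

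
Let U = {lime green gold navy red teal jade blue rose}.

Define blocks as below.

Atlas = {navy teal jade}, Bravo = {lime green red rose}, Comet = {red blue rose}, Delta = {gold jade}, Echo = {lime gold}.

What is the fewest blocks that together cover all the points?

4

Atlas and Bravo and Comet and Echo together: Atlas ∪ Bravo ∪ Comet ∪ Echo = {lime, green, gold, navy, red, teal, jade, blue, rose} — every point is covered.
No 3 of the 5 blocks cover everything (all 10 combinations miss at least one point), so 4 is optimal.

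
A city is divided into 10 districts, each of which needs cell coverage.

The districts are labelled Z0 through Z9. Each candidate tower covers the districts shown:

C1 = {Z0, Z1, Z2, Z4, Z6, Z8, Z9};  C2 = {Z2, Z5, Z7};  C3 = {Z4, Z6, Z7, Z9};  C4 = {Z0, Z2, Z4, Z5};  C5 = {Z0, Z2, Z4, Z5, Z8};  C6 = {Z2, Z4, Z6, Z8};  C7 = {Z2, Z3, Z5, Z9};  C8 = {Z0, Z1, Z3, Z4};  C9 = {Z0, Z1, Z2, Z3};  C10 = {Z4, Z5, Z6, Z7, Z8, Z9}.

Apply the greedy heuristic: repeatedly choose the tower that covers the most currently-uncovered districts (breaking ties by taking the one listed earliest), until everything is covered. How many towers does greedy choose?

3

Greedy: pick C1 (covers 7 new) → pick C2 (covers 2 new) → pick C7 (covers 1 new). Total picks: 3.
(The true minimum cover uses only 2 towers, so greedy is not optimal here.)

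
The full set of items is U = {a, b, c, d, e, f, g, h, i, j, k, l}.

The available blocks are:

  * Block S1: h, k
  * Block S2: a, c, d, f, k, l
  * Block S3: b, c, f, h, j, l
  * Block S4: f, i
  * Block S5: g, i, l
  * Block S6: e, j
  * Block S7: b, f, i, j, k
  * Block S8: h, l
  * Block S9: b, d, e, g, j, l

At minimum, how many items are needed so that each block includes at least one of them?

4

The 4 items {e, f, k, l} hit every block.
No choice of 3 items meets every block, so 4 is the minimum.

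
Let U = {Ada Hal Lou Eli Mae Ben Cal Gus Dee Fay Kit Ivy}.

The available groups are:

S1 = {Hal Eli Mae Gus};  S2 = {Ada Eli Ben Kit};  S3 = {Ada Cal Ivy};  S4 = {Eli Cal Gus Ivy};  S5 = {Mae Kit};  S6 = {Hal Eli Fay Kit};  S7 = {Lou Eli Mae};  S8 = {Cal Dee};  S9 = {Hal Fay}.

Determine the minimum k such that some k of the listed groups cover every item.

S2 and S4 and S6 and S7 and S8 together: S2 ∪ S4 ∪ S6 ∪ S7 ∪ S8 = {Ada, Hal, Lou, Eli, Mae, Ben, Cal, Gus, Dee, Fay, Kit, Ivy} — every item is covered.
No 4 of the 9 groups cover everything (all 126 combinations miss at least one item), so 5 is optimal.

5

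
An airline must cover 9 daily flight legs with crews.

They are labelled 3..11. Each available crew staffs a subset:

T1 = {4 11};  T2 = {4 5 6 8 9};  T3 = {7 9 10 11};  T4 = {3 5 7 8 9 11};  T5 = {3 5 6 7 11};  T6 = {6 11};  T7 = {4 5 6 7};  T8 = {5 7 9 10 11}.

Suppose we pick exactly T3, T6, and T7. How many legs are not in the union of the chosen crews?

2

Union of T3, T6, T7 = {4, 5, 6, 7, 9, 10, 11}.
Not covered: 3, 8 — 2 legs.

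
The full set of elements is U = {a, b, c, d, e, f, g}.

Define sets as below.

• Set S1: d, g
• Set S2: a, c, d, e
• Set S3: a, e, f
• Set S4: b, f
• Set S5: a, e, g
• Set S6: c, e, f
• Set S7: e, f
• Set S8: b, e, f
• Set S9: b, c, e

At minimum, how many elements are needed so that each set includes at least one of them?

H = {c, f, g} meets every set (each contains at least one member of H), and |H| = 3.
No choice of 2 elements meets every set, so 3 is the minimum.

3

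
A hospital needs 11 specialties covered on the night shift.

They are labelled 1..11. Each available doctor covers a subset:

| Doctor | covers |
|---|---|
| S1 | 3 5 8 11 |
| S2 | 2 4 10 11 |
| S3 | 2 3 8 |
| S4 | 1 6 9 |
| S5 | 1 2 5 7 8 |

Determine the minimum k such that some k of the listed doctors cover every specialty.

4

Take {S2, S3, S4, S5}. Their union is {1, 2, 3, 4, 5, 6, 7, 8, 9, 10, 11}, which is all 11 specialties.
No 3 of the 5 doctors cover everything (all 10 combinations miss at least one specialty), so 4 is optimal.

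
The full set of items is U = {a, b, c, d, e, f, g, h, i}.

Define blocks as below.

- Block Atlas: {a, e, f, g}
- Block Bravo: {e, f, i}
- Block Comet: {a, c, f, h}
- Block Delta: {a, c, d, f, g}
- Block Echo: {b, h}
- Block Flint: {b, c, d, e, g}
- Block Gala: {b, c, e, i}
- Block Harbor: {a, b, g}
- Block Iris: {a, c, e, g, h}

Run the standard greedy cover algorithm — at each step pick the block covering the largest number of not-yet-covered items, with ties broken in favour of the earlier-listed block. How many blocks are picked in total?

Greedy: pick Delta (covers 5 new) → pick Gala (covers 3 new) → pick Comet (covers 1 new). Total picks: 3.

3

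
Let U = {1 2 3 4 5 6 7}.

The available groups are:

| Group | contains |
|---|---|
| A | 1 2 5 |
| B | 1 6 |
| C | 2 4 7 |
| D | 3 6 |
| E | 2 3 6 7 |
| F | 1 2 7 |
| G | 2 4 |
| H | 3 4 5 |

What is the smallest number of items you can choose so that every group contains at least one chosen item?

3

T = {1, 4, 6} meets every group (each contains at least one member of T), and |T| = 3.
No choice of 2 items meets every group, so 3 is the minimum.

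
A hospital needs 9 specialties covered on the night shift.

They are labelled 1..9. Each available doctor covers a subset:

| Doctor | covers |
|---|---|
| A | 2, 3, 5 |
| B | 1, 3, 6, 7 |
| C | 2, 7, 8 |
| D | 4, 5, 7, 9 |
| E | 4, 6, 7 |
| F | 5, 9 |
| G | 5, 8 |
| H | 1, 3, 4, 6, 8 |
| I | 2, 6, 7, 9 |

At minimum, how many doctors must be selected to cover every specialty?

3

Take {D, H, I}. Their union is {1, 2, 3, 4, 5, 6, 7, 8, 9}, which is all 9 specialties.
No 2 of the 9 doctors cover everything (all 36 combinations miss at least one specialty), so 3 is optimal.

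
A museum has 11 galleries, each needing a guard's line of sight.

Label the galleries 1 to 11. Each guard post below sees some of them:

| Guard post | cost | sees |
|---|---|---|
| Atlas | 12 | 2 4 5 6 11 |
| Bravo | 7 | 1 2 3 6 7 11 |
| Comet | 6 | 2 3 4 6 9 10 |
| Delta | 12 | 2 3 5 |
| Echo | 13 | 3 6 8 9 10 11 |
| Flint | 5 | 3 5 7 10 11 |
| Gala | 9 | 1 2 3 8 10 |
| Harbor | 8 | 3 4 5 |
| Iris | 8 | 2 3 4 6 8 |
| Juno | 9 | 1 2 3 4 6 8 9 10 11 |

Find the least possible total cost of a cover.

Flint, Juno together cover every gallery (Flint ∪ Juno = {1, 2, 3, 4, 5, 6, 7, 8, 9, 10, 11}); total cost 5 + 9 = 14.
The greedy pick Comet, Flint, Gala costs 20; no covering selection beats 14.

14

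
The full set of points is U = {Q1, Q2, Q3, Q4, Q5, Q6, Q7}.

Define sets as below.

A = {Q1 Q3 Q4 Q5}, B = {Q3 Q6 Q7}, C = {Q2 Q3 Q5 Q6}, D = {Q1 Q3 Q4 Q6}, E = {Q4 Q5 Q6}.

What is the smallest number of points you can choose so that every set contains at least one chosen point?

H = {Q5, Q6} meets every set (each contains at least one member of H), and |H| = 2.
No single point lies in every set, so at least 2 are needed and 2 is optimal.

2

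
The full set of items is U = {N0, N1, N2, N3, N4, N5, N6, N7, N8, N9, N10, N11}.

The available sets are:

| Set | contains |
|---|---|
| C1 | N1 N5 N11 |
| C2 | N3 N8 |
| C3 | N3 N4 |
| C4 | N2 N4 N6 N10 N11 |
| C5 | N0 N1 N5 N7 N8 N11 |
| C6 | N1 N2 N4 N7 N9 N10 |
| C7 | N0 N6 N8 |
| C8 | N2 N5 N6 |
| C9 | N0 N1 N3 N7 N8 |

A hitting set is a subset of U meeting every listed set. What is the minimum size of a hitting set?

3

The 3 items {N1, N3, N6} hit every set.
The sets C1, C3, C7 are pairwise disjoint, so any hitting set needs a separate item for each — at least 3. Hence 3 is optimal.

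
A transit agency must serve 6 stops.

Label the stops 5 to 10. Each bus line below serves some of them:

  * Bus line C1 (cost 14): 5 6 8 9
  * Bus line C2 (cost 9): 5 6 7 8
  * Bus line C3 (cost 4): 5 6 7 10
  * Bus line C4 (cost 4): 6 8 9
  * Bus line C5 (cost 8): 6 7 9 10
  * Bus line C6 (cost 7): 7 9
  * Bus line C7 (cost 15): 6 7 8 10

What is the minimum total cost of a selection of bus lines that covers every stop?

8

C3, C4 together cover every stop (C3 ∪ C4 = {5, 6, 7, 8, 9, 10}); total cost 4 + 4 = 8.
No covering selection has total cost below 8.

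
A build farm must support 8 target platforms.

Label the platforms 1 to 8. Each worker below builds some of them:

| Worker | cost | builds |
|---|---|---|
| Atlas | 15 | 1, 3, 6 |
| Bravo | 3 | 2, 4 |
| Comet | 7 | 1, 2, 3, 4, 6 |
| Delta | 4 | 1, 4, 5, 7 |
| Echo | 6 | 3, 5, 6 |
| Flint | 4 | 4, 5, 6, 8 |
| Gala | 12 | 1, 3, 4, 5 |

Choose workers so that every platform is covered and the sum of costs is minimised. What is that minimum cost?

15

Comet, Delta, Flint together cover every platform (Comet ∪ Delta ∪ Flint = {1, 2, 3, 4, 5, 6, 7, 8}); total cost 7 + 4 + 4 = 15.
The greedy pick Delta, Flint, Bravo, Echo costs 17; no covering selection beats 15.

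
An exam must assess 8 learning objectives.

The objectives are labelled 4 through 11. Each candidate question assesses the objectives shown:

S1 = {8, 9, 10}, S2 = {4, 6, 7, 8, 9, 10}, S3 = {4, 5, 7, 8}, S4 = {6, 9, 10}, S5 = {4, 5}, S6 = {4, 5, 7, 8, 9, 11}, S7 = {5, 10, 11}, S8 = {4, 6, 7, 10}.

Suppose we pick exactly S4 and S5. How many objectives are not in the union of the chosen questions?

Union of S4, S5 = {4, 5, 6, 9, 10}.
Not covered: 7, 8, 11 — 3 objectives.

3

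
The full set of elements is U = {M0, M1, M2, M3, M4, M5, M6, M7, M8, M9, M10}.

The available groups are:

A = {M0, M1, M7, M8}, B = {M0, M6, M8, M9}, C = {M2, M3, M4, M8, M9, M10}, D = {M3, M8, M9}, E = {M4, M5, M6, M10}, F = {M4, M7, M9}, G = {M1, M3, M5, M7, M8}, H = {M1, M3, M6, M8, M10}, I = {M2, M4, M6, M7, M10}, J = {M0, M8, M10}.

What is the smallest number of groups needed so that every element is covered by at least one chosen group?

3

A, C, and E cover everything between them: the union {M0, M1, M2, M3, M4, M5, M6, M7, M8, M9, M10} is all of U.
No 2 of the 10 groups cover everything (all 45 combinations miss at least one element), so 3 is optimal.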